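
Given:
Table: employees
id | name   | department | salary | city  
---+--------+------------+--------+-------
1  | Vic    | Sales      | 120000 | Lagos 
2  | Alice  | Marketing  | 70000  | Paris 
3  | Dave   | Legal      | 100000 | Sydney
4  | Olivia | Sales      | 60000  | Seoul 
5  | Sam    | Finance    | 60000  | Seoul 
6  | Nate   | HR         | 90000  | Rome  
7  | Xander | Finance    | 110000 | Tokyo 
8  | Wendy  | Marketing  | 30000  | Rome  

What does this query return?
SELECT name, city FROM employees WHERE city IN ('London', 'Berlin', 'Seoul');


Filtering: city IN ('London', 'Berlin', 'Seoul')
Matching: 2 rows

2 rows:
Olivia, Seoul
Sam, Seoul


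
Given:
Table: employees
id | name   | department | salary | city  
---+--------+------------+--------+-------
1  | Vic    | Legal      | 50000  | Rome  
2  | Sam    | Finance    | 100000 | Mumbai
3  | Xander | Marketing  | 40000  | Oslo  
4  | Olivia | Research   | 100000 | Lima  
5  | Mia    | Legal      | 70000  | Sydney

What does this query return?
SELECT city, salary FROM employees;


Projecting columns: city, salary

5 rows:
Rome, 50000
Mumbai, 100000
Oslo, 40000
Lima, 100000
Sydney, 70000


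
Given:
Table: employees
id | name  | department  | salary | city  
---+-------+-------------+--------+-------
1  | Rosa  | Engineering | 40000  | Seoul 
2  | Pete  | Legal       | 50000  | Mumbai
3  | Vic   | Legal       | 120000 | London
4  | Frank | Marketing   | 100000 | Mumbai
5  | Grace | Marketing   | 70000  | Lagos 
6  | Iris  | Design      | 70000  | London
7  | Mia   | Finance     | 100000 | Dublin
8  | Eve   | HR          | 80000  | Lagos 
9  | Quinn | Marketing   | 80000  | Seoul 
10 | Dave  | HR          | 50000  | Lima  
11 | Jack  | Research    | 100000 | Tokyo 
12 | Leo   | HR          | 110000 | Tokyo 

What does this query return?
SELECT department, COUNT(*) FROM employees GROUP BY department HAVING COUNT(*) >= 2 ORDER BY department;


Groups with count >= 2:
  HR: 3 -> PASS
  Legal: 2 -> PASS
  Marketing: 3 -> PASS
  Design: 1 -> filtered out
  Engineering: 1 -> filtered out
  Finance: 1 -> filtered out
  Research: 1 -> filtered out


3 groups:
HR, 3
Legal, 2
Marketing, 3


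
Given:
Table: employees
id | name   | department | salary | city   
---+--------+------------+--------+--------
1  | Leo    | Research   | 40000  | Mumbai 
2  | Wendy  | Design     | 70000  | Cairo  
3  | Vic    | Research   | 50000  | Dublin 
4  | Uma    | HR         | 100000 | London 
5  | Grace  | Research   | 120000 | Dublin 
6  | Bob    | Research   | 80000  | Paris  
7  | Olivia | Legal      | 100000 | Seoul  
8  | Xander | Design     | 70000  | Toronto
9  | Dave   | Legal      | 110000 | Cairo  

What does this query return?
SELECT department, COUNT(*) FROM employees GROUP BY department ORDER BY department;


Assigning each row to its department group:
  Leo -> Research
  Wendy -> Design
  Vic -> Research
  Uma -> HR
  Grace -> Research
  Bob -> Research
  Olivia -> Legal
  Xander -> Design
  Dave -> Legal


4 groups:
Design, 2
HR, 1
Legal, 2
Research, 4


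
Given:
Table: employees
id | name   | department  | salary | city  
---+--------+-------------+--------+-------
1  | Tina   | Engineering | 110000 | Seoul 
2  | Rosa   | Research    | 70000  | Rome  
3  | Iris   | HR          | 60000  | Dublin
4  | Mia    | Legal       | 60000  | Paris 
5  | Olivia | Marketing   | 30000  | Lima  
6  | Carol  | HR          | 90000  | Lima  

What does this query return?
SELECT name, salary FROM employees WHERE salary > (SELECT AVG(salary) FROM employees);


Subquery: AVG(salary) = 70000.0
Filtering: salary > 70000.0
  Tina (110000) -> MATCH
  Carol (90000) -> MATCH


2 rows:
Tina, 110000
Carol, 90000


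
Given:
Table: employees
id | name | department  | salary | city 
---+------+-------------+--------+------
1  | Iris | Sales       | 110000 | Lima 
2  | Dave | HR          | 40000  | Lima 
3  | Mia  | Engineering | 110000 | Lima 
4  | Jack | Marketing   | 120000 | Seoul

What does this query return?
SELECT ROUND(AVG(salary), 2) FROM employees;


SUM(salary) = 380000
COUNT = 4
ROUND(AVG, 2) = ROUND(380000 / 4, 2) = 95000.0

95000.0


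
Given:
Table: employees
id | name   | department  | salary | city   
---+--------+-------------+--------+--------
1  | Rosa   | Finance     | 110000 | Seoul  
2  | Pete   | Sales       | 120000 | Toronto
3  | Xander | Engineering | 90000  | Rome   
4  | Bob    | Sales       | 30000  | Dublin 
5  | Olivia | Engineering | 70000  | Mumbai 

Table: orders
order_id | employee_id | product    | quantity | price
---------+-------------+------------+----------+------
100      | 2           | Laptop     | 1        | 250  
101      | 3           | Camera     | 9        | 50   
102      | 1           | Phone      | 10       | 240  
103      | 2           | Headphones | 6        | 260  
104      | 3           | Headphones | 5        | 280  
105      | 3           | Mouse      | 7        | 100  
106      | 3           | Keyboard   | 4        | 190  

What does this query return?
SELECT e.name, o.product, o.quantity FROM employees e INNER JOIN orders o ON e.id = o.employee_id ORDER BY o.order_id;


Joining employees.id = orders.employee_id:
  employee Pete (id=2) -> order Laptop
  employee Xander (id=3) -> order Camera
  employee Rosa (id=1) -> order Phone
  employee Pete (id=2) -> order Headphones
  employee Xander (id=3) -> order Headphones
  employee Xander (id=3) -> order Mouse
  employee Xander (id=3) -> order Keyboard


7 rows:
Pete, Laptop, 1
Xander, Camera, 9
Rosa, Phone, 10
Pete, Headphones, 6
Xander, Headphones, 5
Xander, Mouse, 7
Xander, Keyboard, 4


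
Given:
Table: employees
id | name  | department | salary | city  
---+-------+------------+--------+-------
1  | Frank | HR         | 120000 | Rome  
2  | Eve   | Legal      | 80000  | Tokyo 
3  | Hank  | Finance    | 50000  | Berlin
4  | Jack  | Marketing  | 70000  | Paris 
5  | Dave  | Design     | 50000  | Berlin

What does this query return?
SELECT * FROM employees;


SELECT * returns all 5 rows with all columns

5 rows:
1, Frank, HR, 120000, Rome
2, Eve, Legal, 80000, Tokyo
3, Hank, Finance, 50000, Berlin
4, Jack, Marketing, 70000, Paris
5, Dave, Design, 50000, Berlin


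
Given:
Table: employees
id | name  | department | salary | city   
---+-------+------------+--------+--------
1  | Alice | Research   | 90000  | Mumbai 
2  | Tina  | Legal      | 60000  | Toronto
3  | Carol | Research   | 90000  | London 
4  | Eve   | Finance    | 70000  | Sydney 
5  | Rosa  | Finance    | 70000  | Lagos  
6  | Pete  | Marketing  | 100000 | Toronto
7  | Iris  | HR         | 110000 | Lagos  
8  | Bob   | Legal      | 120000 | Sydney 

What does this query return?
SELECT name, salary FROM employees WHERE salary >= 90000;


Filtering: salary >= 90000
Matching: 5 rows

5 rows:
Alice, 90000
Carol, 90000
Pete, 100000
Iris, 110000
Bob, 120000


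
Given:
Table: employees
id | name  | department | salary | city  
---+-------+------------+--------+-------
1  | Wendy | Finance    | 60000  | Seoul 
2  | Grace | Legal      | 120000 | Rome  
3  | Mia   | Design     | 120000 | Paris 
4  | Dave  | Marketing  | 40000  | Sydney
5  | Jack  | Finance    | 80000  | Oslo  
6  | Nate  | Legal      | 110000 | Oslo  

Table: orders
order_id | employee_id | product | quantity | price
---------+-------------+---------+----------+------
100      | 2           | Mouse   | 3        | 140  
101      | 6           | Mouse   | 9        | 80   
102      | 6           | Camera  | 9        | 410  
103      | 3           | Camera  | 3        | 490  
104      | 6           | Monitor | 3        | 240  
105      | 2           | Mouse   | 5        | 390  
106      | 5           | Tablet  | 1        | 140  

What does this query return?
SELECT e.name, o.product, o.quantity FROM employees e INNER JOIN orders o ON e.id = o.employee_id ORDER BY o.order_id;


Joining employees.id = orders.employee_id:
  employee Grace (id=2) -> order Mouse
  employee Nate (id=6) -> order Mouse
  employee Nate (id=6) -> order Camera
  employee Mia (id=3) -> order Camera
  employee Nate (id=6) -> order Monitor
  employee Grace (id=2) -> order Mouse
  employee Jack (id=5) -> order Tablet


7 rows:
Grace, Mouse, 3
Nate, Mouse, 9
Nate, Camera, 9
Mia, Camera, 3
Nate, Monitor, 3
Grace, Mouse, 5
Jack, Tablet, 1


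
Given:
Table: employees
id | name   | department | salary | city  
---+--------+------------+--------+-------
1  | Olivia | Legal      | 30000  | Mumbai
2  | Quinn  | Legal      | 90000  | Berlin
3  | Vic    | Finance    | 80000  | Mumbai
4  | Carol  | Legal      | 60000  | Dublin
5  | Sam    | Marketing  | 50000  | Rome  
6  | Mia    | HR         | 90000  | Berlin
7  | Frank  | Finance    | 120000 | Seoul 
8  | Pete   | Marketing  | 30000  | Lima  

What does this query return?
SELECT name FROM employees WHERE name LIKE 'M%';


LIKE 'M%' matches names starting with 'M'
Matching: 1

1 rows:
Mia


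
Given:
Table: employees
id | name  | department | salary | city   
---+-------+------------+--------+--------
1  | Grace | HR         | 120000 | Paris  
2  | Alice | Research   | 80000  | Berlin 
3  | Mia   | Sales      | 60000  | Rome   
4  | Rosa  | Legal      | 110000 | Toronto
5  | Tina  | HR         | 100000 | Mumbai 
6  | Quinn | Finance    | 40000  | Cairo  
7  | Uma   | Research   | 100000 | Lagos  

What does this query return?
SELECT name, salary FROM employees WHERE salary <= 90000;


Filtering: salary <= 90000
Matching: 3 rows

3 rows:
Alice, 80000
Mia, 60000
Quinn, 40000


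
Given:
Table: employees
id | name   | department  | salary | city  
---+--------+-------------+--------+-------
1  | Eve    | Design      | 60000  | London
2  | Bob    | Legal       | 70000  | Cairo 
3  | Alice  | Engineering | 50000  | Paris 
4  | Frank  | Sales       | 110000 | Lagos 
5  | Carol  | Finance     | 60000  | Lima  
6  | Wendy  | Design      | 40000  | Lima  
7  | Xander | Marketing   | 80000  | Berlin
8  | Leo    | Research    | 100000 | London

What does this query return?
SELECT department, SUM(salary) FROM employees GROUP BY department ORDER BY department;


Summing salary within each department:
  Design: 60000 + 40000 = 100000
  Engineering: 50000 = 50000
  Finance: 60000 = 60000
  Legal: 70000 = 70000
  Marketing: 80000 = 80000
  Research: 100000 = 100000
  Sales: 110000 = 110000


7 groups:
Design, 100000
Engineering, 50000
Finance, 60000
Legal, 70000
Marketing, 80000
Research, 100000
Sales, 110000


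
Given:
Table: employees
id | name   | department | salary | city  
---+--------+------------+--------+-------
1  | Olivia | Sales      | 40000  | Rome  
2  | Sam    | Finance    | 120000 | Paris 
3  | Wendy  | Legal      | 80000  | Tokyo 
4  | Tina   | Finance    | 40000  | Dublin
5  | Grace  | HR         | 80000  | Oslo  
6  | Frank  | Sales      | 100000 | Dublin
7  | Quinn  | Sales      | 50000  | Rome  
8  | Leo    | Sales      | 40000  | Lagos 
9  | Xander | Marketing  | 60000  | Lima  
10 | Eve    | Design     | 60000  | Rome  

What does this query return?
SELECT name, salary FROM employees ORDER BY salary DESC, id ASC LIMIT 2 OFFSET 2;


Sort by salary DESC (id ASC tiebreak), then skip 2 and take 2
Rows 3 through 4

2 rows:
Wendy, 80000
Grace, 80000


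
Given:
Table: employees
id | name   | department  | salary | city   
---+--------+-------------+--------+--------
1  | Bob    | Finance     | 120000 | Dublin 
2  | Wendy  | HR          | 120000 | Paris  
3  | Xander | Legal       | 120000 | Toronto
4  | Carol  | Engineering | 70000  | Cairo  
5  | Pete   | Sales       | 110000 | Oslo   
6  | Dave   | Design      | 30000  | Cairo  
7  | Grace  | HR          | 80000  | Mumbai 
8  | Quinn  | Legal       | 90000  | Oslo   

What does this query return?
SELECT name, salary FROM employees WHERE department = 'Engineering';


Filtering: department = 'Engineering'
Matching rows: 1

1 rows:
Carol, 70000


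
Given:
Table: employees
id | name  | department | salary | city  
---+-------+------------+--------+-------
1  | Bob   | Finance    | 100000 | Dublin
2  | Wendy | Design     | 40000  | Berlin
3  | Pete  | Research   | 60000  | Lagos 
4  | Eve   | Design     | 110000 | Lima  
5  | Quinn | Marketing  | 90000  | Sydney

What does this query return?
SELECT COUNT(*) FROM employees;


COUNT(*) counts all rows

5


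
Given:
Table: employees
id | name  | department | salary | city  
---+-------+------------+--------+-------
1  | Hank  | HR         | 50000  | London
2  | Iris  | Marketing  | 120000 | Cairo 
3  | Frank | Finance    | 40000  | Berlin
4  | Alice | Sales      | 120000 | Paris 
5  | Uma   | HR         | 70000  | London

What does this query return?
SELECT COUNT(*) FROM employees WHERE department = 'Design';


Counting rows where department = 'Design'


0


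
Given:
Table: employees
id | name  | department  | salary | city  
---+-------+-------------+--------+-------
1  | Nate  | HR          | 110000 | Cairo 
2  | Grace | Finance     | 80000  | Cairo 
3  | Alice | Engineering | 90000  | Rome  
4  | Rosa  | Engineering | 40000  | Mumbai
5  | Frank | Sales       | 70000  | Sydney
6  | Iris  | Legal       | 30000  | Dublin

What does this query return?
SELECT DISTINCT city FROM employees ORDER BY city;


All 'city' values (row order): Cairo, Cairo, Rome, Mumbai, Sydney, Dublin
Removing duplicates leaves 5 unique value(s).

5 values:
Cairo
Dublin
Mumbai
Rome
Sydney


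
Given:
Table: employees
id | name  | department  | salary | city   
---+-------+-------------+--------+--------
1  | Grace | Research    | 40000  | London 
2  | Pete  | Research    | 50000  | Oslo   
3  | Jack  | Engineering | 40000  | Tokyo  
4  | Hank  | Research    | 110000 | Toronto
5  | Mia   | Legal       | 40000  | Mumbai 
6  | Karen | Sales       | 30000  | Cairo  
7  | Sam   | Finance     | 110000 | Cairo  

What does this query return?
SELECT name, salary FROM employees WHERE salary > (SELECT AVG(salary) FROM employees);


Subquery: AVG(salary) = 60000.0
Filtering: salary > 60000.0
  Hank (110000) -> MATCH
  Sam (110000) -> MATCH


2 rows:
Hank, 110000
Sam, 110000


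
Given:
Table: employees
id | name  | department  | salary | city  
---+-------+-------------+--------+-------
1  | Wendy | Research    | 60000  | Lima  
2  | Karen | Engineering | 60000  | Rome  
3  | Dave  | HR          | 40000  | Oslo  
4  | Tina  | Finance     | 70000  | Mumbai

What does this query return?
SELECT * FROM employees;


SELECT * returns all 4 rows with all columns

4 rows:
1, Wendy, Research, 60000, Lima
2, Karen, Engineering, 60000, Rome
3, Dave, HR, 40000, Oslo
4, Tina, Finance, 70000, Mumbai


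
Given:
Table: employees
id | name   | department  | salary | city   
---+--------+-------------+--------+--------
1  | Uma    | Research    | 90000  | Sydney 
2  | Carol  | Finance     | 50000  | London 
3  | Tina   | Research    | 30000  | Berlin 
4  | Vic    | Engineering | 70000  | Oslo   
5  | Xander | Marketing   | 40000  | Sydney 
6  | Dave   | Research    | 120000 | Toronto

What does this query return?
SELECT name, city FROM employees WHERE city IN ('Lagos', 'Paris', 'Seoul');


Filtering: city IN ('Lagos', 'Paris', 'Seoul')
Matching: 0 rows

Empty result set (0 rows)


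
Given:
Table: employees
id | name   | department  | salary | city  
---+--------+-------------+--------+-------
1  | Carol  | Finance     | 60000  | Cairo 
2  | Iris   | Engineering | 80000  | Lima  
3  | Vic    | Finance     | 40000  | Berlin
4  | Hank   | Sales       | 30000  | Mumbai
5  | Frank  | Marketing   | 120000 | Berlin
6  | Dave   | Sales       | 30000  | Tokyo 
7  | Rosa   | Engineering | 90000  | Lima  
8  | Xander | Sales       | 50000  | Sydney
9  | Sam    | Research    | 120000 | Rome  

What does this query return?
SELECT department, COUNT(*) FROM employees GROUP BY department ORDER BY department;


Assigning each row to its department group:
  Carol -> Finance
  Iris -> Engineering
  Vic -> Finance
  Hank -> Sales
  Frank -> Marketing
  Dave -> Sales
  Rosa -> Engineering
  Xander -> Sales
  Sam -> Research


5 groups:
Engineering, 2
Finance, 2
Marketing, 1
Research, 1
Sales, 3


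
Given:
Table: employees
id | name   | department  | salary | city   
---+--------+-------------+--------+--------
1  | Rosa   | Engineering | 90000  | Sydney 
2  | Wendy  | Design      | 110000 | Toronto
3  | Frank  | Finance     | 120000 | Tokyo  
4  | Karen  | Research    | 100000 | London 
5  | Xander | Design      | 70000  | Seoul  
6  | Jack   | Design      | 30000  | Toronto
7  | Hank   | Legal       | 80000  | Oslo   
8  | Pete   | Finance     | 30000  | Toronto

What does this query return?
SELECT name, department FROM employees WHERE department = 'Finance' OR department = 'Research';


Filtering: department = 'Finance' OR 'Research'
Matching: 3 rows

3 rows:
Frank, Finance
Karen, Research
Pete, Finance


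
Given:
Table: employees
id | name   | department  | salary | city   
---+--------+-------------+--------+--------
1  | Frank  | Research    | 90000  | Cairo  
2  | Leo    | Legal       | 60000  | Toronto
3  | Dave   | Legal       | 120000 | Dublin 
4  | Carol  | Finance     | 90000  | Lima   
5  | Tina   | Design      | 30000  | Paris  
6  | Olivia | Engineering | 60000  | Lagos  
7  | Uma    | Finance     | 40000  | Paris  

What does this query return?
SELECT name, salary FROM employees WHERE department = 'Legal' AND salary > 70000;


Filtering: department = 'Legal' AND salary > 70000
Matching: 1 rows

1 rows:
Dave, 120000


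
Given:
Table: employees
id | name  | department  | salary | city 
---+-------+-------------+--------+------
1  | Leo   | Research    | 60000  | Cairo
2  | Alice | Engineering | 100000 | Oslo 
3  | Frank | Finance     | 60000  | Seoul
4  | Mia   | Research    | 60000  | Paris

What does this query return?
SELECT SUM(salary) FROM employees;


SUM(salary) = 60000 + 100000 + 60000 + 60000 = 280000

280000


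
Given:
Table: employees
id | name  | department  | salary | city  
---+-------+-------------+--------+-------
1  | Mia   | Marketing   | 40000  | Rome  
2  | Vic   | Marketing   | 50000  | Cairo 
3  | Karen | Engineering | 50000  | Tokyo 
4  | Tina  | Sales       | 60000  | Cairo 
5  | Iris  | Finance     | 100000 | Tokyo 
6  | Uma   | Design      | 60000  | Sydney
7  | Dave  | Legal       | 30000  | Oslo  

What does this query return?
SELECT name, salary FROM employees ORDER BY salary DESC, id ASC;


Sorting by salary DESC, then id ASC for ties

7 rows:
Iris, 100000
Tina, 60000
Uma, 60000
Vic, 50000
Karen, 50000
Mia, 40000
Dave, 30000


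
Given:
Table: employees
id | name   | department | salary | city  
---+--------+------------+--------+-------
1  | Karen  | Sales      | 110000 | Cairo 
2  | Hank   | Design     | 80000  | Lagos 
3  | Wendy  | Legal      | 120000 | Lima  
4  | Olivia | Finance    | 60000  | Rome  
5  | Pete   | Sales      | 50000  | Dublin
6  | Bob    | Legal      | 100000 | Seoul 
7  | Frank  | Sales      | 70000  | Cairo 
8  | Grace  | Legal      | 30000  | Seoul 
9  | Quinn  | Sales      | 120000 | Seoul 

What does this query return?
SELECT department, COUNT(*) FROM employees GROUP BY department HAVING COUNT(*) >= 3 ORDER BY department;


Groups with count >= 3:
  Legal: 3 -> PASS
  Sales: 4 -> PASS
  Design: 1 -> filtered out
  Finance: 1 -> filtered out


2 groups:
Legal, 3
Sales, 4


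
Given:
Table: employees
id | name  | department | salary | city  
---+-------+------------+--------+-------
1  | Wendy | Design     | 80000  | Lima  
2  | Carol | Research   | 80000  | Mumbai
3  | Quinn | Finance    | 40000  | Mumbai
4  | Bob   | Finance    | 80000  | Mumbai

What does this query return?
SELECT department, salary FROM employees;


Projecting columns: department, salary

4 rows:
Design, 80000
Research, 80000
Finance, 40000
Finance, 80000


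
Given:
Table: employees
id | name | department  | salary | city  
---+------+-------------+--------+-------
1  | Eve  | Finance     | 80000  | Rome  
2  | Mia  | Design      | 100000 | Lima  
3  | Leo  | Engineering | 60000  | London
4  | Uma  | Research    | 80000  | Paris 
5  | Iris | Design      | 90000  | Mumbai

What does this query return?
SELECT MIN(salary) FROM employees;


Salaries: 80000, 100000, 60000, 80000, 90000
MIN = 60000

60000


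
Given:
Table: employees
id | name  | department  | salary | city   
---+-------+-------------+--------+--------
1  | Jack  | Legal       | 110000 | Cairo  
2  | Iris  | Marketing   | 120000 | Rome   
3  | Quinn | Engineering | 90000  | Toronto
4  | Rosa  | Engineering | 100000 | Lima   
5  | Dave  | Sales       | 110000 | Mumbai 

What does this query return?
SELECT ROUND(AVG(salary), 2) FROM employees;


SUM(salary) = 530000
COUNT = 5
ROUND(AVG, 2) = ROUND(530000 / 5, 2) = 106000.0

106000.0


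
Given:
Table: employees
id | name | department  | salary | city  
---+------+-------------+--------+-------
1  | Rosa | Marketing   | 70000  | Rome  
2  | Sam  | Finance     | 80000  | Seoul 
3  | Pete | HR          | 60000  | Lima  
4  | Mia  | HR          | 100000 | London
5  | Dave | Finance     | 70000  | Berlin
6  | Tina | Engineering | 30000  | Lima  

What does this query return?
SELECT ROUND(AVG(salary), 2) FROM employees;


SUM(salary) = 410000
COUNT = 6
ROUND(AVG, 2) = ROUND(410000 / 6, 2) = 68333.33

68333.33


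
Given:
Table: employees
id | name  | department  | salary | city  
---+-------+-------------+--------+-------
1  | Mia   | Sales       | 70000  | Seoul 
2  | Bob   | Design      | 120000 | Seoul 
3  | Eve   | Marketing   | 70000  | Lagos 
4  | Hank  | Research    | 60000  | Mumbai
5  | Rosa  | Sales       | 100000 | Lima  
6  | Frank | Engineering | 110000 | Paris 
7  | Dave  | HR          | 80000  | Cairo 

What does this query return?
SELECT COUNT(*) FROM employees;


COUNT(*) counts all rows

7


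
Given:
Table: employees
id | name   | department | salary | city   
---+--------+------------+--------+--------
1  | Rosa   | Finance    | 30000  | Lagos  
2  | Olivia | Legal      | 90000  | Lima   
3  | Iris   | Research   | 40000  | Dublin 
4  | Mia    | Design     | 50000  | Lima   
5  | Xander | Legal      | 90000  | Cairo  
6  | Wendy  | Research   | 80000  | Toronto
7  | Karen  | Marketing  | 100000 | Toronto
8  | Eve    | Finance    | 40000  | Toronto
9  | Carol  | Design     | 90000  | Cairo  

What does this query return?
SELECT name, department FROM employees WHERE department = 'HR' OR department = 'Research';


Filtering: department = 'HR' OR 'Research'
Matching: 2 rows

2 rows:
Iris, Research
Wendy, Research


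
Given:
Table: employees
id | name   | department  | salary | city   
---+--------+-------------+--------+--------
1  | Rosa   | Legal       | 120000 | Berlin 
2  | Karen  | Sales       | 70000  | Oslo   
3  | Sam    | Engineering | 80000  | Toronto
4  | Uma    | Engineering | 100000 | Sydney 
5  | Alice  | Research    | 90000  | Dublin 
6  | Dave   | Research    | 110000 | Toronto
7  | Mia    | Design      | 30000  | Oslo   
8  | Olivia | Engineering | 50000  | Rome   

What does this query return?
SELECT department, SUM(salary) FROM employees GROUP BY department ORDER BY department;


Summing salary within each department:
  Design: 30000 = 30000
  Engineering: 80000 + 100000 + 50000 = 230000
  Legal: 120000 = 120000
  Research: 90000 + 110000 = 200000
  Sales: 70000 = 70000


5 groups:
Design, 30000
Engineering, 230000
Legal, 120000
Research, 200000
Sales, 70000


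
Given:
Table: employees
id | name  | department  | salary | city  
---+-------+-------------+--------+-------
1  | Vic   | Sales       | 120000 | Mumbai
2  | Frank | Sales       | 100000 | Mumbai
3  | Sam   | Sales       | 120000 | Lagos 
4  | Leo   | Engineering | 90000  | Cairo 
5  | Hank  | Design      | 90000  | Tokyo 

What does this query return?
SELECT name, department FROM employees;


Projecting columns: name, department

5 rows:
Vic, Sales
Frank, Sales
Sam, Sales
Leo, Engineering
Hank, Design


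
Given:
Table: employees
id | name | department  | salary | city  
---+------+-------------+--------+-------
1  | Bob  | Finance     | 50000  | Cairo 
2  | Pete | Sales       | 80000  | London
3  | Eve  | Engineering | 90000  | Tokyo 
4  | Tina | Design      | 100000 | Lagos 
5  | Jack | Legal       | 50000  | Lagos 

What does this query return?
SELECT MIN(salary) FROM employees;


Salaries: 50000, 80000, 90000, 100000, 50000
MIN = 50000

50000


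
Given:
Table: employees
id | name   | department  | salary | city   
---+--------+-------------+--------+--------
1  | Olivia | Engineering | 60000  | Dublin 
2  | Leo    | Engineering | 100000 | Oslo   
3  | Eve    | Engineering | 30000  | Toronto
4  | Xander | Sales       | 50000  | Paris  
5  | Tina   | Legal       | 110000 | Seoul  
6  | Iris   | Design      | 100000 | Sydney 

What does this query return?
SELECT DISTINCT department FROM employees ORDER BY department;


All 'department' values (row order): Engineering, Engineering, Engineering, Sales, Legal, Design
Removing duplicates leaves 4 unique value(s).

4 values:
Design
Engineering
Legal
Sales


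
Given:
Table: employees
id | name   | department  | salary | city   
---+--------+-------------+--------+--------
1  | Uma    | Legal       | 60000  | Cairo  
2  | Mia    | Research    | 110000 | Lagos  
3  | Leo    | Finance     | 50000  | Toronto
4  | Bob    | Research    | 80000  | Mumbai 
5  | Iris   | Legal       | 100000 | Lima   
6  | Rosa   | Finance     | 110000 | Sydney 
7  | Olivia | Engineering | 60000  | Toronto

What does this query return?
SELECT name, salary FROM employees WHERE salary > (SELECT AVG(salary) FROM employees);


Subquery: AVG(salary) = 81428.57
Filtering: salary > 81428.57
  Mia (110000) -> MATCH
  Iris (100000) -> MATCH
  Rosa (110000) -> MATCH


3 rows:
Mia, 110000
Iris, 100000
Rosa, 110000


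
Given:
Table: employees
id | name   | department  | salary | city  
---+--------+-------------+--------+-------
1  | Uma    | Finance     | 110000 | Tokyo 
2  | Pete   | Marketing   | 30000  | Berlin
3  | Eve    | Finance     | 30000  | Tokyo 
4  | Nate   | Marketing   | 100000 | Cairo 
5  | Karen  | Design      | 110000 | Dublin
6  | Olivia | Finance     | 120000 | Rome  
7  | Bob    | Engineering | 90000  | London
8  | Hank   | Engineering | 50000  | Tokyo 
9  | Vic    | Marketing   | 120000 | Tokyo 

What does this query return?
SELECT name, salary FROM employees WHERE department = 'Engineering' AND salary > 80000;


Filtering: department = 'Engineering' AND salary > 80000
Matching: 1 rows

1 rows:
Bob, 90000


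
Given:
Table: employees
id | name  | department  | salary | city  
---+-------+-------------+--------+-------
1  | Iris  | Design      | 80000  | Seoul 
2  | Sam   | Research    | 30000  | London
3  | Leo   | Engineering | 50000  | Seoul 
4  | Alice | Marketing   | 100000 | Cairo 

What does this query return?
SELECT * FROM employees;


SELECT * returns all 4 rows with all columns

4 rows:
1, Iris, Design, 80000, Seoul
2, Sam, Research, 30000, London
3, Leo, Engineering, 50000, Seoul
4, Alice, Marketing, 100000, Cairo


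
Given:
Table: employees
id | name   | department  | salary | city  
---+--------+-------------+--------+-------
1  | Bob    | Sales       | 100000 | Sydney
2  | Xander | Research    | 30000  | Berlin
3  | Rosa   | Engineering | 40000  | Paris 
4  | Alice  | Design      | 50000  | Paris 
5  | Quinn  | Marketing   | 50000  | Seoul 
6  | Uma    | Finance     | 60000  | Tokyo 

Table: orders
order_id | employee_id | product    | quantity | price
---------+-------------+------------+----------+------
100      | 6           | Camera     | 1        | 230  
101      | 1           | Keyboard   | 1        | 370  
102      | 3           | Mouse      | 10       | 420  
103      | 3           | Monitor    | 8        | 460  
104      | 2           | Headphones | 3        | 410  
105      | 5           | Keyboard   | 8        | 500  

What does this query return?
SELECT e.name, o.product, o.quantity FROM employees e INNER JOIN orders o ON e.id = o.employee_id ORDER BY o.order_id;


Joining employees.id = orders.employee_id:
  employee Uma (id=6) -> order Camera
  employee Bob (id=1) -> order Keyboard
  employee Rosa (id=3) -> order Mouse
  employee Rosa (id=3) -> order Monitor
  employee Xander (id=2) -> order Headphones
  employee Quinn (id=5) -> order Keyboard


6 rows:
Uma, Camera, 1
Bob, Keyboard, 1
Rosa, Mouse, 10
Rosa, Monitor, 8
Xander, Headphones, 3
Quinn, Keyboard, 8


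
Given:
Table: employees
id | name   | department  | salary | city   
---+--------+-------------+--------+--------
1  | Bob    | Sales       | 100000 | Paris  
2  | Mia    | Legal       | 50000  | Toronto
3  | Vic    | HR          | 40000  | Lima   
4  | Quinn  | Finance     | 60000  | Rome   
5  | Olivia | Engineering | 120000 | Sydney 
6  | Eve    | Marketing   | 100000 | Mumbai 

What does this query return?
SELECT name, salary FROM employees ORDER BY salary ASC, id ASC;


Sorting by salary ASC, then id ASC for ties

6 rows:
Vic, 40000
Mia, 50000
Quinn, 60000
Bob, 100000
Eve, 100000
Olivia, 120000


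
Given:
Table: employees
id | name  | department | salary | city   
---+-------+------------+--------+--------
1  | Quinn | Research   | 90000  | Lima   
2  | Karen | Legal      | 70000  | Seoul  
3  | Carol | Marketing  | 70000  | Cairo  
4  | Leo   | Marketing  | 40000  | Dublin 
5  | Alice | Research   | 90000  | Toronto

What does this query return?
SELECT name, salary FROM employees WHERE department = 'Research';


Filtering: department = 'Research'
Matching rows: 2

2 rows:
Quinn, 90000
Alice, 90000


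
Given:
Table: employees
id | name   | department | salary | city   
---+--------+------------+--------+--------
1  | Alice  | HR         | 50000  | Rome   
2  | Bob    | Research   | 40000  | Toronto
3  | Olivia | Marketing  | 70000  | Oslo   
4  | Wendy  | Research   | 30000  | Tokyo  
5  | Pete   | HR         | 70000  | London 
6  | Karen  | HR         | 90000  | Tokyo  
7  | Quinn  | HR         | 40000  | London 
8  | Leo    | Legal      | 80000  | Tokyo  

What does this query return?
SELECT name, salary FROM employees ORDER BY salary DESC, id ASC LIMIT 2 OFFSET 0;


Sort by salary DESC (id ASC tiebreak), then skip 0 and take 2
Rows 1 through 2

2 rows:
Karen, 90000
Leo, 80000


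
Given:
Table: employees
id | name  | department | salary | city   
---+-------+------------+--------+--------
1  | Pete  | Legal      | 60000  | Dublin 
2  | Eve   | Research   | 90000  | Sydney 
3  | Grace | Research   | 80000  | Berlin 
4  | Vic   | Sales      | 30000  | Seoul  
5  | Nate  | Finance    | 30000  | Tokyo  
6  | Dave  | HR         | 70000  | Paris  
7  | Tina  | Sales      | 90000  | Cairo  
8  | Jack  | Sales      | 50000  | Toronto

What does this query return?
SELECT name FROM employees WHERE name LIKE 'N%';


LIKE 'N%' matches names starting with 'N'
Matching: 1

1 rows:
Nate


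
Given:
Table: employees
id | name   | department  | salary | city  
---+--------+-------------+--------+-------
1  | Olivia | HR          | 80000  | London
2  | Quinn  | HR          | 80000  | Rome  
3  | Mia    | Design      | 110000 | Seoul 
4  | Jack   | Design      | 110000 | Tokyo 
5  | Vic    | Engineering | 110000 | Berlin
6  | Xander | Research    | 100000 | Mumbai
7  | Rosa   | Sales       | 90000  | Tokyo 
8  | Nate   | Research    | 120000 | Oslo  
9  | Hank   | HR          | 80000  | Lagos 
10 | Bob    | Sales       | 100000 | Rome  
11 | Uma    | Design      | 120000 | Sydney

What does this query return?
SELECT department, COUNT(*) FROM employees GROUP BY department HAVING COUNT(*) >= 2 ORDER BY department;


Groups with count >= 2:
  Design: 3 -> PASS
  HR: 3 -> PASS
  Research: 2 -> PASS
  Sales: 2 -> PASS
  Engineering: 1 -> filtered out


4 groups:
Design, 3
HR, 3
Research, 2
Sales, 2


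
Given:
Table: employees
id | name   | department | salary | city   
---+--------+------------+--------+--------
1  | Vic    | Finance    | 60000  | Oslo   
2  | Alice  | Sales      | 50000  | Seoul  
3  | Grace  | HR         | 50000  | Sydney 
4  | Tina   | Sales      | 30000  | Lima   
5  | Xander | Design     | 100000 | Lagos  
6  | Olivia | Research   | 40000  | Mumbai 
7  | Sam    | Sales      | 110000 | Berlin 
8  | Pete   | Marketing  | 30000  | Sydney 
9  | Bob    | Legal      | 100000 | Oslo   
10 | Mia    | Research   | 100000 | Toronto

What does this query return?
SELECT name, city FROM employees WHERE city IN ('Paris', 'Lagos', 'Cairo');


Filtering: city IN ('Paris', 'Lagos', 'Cairo')
Matching: 1 rows

1 rows:
Xander, Lagos


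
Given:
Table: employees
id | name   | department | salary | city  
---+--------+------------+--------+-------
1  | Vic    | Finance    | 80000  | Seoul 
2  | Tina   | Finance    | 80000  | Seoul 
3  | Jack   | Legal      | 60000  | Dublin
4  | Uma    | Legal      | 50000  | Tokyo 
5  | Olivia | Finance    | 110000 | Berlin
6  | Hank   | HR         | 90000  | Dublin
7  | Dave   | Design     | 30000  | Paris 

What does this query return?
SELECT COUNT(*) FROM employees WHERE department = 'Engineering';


Counting rows where department = 'Engineering'


0


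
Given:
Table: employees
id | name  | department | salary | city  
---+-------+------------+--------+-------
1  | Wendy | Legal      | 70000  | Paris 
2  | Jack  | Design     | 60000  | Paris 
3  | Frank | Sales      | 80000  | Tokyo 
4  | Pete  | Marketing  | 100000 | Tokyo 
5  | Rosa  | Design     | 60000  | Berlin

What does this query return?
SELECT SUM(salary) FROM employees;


SUM(salary) = 70000 + 60000 + 80000 + 100000 + 60000 = 370000

370000


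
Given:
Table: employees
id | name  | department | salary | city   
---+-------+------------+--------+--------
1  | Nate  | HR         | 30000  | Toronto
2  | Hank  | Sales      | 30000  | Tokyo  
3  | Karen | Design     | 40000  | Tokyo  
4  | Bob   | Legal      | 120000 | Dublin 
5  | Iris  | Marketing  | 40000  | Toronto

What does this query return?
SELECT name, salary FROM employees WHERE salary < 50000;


Filtering: salary < 50000
Matching: 4 rows

4 rows:
Nate, 30000
Hank, 30000
Karen, 40000
Iris, 40000


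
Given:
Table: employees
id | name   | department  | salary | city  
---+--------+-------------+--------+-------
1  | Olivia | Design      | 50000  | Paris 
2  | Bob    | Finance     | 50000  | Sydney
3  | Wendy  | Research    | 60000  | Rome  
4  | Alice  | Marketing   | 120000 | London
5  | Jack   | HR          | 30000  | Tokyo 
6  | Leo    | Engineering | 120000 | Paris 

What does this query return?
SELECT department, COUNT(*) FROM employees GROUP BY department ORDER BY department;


Assigning each row to its department group:
  Olivia -> Design
  Bob -> Finance
  Wendy -> Research
  Alice -> Marketing
  Jack -> HR
  Leo -> Engineering


6 groups:
Design, 1
Engineering, 1
Finance, 1
HR, 1
Marketing, 1
Research, 1


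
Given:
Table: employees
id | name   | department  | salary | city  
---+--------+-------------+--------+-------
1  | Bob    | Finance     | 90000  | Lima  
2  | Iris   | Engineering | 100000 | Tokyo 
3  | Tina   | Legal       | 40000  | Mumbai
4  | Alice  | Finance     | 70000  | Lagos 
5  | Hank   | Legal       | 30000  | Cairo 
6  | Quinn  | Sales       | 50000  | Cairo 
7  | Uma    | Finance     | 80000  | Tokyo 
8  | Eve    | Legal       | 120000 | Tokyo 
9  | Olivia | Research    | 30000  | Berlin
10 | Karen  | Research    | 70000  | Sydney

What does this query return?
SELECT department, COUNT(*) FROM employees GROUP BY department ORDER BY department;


Assigning each row to its department group:
  Bob -> Finance
  Iris -> Engineering
  Tina -> Legal
  Alice -> Finance
  Hank -> Legal
  Quinn -> Sales
  Uma -> Finance
  Eve -> Legal
  Olivia -> Research
  Karen -> Research


5 groups:
Engineering, 1
Finance, 3
Legal, 3
Research, 2
Sales, 1


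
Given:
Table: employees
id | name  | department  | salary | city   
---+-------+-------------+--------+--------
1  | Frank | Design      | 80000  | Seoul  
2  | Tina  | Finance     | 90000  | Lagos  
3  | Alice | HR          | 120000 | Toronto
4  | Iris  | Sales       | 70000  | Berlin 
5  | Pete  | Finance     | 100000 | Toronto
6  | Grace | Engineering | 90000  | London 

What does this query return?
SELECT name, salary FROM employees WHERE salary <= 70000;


Filtering: salary <= 70000
Matching: 1 rows

1 rows:
Iris, 70000


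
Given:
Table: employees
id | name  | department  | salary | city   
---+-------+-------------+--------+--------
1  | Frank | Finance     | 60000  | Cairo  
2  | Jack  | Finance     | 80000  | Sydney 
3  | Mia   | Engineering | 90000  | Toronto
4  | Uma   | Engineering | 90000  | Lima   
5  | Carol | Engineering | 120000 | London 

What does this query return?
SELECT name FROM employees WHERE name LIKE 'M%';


LIKE 'M%' matches names starting with 'M'
Matching: 1

1 rows:
Mia


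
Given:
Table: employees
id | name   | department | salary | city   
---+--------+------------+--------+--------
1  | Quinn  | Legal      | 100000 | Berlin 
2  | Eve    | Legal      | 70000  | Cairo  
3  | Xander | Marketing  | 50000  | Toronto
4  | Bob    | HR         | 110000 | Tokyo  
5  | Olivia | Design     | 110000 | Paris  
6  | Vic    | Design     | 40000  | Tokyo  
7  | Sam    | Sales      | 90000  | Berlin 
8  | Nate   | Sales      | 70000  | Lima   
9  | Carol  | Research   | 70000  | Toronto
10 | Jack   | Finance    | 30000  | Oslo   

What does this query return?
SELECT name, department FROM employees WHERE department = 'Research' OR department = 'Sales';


Filtering: department = 'Research' OR 'Sales'
Matching: 3 rows

3 rows:
Sam, Sales
Nate, Sales
Carol, Research


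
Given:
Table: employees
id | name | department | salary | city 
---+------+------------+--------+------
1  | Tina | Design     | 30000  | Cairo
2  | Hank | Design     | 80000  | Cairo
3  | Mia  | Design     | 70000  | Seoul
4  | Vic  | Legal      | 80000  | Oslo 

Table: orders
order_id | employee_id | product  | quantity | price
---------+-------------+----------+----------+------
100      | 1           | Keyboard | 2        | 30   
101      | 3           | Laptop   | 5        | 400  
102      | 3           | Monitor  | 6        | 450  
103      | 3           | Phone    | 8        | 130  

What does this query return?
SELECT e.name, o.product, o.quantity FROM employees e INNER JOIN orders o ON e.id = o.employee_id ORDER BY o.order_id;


Joining employees.id = orders.employee_id:
  employee Tina (id=1) -> order Keyboard
  employee Mia (id=3) -> order Laptop
  employee Mia (id=3) -> order Monitor
  employee Mia (id=3) -> order Phone


4 rows:
Tina, Keyboard, 2
Mia, Laptop, 5
Mia, Monitor, 6
Mia, Phone, 8


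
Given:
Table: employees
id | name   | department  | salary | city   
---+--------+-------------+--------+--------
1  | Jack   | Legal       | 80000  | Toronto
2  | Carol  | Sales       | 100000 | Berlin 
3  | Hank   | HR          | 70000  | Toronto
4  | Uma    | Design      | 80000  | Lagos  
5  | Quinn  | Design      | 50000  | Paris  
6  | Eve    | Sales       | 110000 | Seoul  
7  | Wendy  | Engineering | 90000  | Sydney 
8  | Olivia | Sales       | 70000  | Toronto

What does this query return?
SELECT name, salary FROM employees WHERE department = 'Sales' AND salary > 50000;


Filtering: department = 'Sales' AND salary > 50000
Matching: 3 rows

3 rows:
Carol, 100000
Eve, 110000
Olivia, 70000


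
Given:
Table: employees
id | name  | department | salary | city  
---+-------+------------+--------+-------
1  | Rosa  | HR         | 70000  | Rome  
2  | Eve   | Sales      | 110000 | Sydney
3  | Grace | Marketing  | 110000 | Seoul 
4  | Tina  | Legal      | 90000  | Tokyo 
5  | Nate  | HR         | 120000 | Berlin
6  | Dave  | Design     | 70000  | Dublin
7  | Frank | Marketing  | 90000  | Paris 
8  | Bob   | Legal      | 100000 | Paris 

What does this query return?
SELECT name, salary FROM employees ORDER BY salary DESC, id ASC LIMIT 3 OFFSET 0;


Sort by salary DESC (id ASC tiebreak), then skip 0 and take 3
Rows 1 through 3

3 rows:
Nate, 120000
Eve, 110000
Grace, 110000


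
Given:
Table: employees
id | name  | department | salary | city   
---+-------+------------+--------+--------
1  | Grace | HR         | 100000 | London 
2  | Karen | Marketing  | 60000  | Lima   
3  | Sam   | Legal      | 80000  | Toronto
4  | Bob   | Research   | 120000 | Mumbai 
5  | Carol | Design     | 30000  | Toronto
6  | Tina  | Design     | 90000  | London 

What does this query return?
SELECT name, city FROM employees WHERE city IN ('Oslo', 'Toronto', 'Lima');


Filtering: city IN ('Oslo', 'Toronto', 'Lima')
Matching: 3 rows

3 rows:
Karen, Lima
Sam, Toronto
Carol, Toronto
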